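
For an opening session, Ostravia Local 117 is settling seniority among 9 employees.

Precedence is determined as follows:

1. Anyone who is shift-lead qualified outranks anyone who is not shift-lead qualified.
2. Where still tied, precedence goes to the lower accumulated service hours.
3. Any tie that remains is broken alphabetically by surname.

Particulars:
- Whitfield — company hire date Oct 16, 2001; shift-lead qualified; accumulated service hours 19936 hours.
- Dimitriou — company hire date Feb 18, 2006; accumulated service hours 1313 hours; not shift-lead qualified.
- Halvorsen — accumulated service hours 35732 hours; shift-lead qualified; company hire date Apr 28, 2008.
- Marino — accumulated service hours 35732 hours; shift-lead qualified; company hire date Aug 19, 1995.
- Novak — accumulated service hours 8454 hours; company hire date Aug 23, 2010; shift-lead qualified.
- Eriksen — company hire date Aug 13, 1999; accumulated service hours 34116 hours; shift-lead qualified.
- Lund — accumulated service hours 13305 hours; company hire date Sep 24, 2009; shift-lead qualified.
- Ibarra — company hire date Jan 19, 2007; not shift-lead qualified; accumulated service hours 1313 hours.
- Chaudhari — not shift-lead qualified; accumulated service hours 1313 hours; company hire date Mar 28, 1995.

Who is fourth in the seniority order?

Eriksen

By the first rule: Novak, Lund, Whitfield, Eriksen, Halvorsen and Marino (each shift-lead qualified); then Chaudhari, Dimitriou and Ibarra (each not shift-lead qualified).
Among Novak, Lund, Whitfield, Eriksen, Halvorsen and Marino, by accumulated service hours (lower first): Novak (8454 hours) before Lund (13305 hours) before Whitfield (19936 hours) before Eriksen (34116 hours) before Halvorsen and Marino (35732 hours).
Among Halvorsen and Marino, alphabetically by surname: Halvorsen before Marino.
Chaudhari, Dimitriou and Ibarra all have accumulated service hours 1313 hours, so the next rule applies.
Among Chaudhari, Dimitriou and Ibarra, alphabetically by surname: Chaudhari before Dimitriou before Ibarra.
Order: Novak, Lund, Whitfield, Eriksen, Halvorsen, Marino, Chaudhari, Dimitriou, Ibarra.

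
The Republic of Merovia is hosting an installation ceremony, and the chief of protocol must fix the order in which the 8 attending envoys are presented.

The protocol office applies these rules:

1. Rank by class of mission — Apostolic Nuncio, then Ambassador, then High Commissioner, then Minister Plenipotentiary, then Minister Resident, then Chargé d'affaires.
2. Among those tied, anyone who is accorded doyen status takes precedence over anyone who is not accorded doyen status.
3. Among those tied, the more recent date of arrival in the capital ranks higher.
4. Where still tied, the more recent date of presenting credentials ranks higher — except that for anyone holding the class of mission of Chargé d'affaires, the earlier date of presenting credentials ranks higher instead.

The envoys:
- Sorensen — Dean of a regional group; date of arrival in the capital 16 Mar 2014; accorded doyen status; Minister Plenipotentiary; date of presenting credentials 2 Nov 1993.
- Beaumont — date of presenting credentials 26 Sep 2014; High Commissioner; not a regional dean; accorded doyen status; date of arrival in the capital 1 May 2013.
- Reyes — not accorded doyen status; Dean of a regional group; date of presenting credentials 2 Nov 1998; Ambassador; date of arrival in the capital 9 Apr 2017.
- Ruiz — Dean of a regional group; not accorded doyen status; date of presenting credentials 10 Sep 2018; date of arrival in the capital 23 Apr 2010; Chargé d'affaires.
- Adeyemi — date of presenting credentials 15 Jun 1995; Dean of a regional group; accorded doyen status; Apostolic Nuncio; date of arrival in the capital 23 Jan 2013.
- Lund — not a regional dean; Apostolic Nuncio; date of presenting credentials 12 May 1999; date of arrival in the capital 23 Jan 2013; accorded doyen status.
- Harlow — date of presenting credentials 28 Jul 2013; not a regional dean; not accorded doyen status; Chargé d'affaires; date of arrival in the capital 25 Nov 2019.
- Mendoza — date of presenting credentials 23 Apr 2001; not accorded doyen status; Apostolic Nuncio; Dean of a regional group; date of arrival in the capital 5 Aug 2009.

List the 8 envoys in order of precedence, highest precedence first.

By class of mission: Lund, Adeyemi and Mendoza (Apostolic Nuncio); then Reyes (Ambassador); then Beaumont (High Commissioner); then Sorensen (Minister Plenipotentiary); then Harlow and Ruiz (Chargé d'affaires).
Among Lund, Adeyemi and Mendoza, accorded doyen status before not accorded doyen status: Lund and Adeyemi (accorded doyen status) before Mendoza (not accorded doyen status).
Lund and Adeyemi both have date of arrival in the capital 23 Jan 2013, so the next rule applies.
Among Lund and Adeyemi, by date of presenting credentials (later first): Lund (12 May 1999) before Adeyemi (15 Jun 1995).
Harlow and Ruiz are each not accorded doyen status, so the next rule applies.
Among Harlow and Ruiz, by date of arrival in the capital (later first): Harlow (25 Nov 2019) before Ruiz (23 Apr 2010).
Full order: Lund, Adeyemi, Mendoza, Reyes, Beaumont, Sorensen, Harlow, Ruiz.

Lund, Adeyemi, Mendoza, Reyes, Beaumont, Sorensen, Harlow, Ruiz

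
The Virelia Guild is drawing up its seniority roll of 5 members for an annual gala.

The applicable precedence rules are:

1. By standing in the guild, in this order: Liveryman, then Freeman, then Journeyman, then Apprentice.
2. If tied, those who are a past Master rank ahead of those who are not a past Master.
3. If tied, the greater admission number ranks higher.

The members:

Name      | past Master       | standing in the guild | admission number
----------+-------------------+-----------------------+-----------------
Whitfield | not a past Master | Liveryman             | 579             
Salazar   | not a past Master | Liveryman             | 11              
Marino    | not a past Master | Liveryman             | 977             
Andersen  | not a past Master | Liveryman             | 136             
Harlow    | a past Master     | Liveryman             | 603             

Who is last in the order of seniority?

Salazar

By standing in the guild: Harlow, Marino, Whitfield, Andersen and Salazar (Liveryman).
Among Harlow, Marino, Whitfield, Andersen and Salazar, a past Master before not a past Master: Harlow (a past Master) before Marino, Whitfield, Andersen and Salazar (not a past Master).
Among Marino, Whitfield, Andersen and Salazar, by admission number (higher first): Marino (977) before Whitfield (579) before Andersen (136) before Salazar (11).
Order: Harlow, Marino, Whitfield, Andersen, Salazar.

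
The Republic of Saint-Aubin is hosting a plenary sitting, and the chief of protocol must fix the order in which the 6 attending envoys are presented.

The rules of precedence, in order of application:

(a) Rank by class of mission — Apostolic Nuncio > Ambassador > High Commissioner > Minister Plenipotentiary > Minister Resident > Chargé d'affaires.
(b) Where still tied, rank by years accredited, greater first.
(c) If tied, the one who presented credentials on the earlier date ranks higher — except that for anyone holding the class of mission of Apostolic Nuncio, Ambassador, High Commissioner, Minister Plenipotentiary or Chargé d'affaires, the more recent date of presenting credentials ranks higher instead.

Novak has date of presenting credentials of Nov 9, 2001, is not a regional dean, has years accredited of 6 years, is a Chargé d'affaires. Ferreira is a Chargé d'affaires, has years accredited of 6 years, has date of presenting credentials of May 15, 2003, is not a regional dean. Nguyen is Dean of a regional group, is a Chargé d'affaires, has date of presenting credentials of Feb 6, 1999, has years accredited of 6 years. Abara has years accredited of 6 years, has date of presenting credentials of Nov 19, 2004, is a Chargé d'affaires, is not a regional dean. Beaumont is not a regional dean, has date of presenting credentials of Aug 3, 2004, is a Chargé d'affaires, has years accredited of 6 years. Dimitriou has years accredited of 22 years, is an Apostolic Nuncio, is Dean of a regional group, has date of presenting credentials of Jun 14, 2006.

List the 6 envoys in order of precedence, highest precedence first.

Dimitriou, Abara, Beaumont, Ferreira, Novak, Nguyen

By class of mission: Dimitriou (Apostolic Nuncio); then Abara, Beaumont, Ferreira, Novak and Nguyen (Chargé d'affaires).
Abara, Beaumont, Ferreira, Novak and Nguyen all have years accredited 6 years, so the next rule applies.
Among Abara, Beaumont, Ferreira, Novak and Nguyen, by date of presenting credentials (later first) (reversed rule for this group): Abara (Nov 19, 2004) before Beaumont (Aug 3, 2004) before Ferreira (May 15, 2003) before Novak (Nov 9, 2001) before Nguyen (Feb 6, 1999).
Full order: Dimitriou, Abara, Beaumont, Ferreira, Novak, Nguyen.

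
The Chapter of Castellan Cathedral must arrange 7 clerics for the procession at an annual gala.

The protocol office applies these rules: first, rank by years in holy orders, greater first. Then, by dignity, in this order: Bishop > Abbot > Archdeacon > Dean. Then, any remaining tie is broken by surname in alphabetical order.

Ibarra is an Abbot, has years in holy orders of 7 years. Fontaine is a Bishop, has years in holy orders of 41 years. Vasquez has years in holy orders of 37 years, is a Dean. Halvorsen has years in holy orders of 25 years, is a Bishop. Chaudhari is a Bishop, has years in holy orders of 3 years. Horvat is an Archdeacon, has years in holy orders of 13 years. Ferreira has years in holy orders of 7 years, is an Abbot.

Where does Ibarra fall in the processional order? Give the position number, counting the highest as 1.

By years in holy orders (higher first): Fontaine (41 years); then Vasquez (37 years); then Halvorsen (25 years); then Horvat (13 years); then Ferreira and Ibarra (both 7 years); then Chaudhari (3 years).
Ferreira and Ibarra are each Abbot, so the next rule applies.
Among Ferreira and Ibarra, alphabetically by surname: Ferreira before Ibarra.
Order: Fontaine, Vasquez, Halvorsen, Horvat, Ferreira, Ibarra, Chaudhari. So position 6.

6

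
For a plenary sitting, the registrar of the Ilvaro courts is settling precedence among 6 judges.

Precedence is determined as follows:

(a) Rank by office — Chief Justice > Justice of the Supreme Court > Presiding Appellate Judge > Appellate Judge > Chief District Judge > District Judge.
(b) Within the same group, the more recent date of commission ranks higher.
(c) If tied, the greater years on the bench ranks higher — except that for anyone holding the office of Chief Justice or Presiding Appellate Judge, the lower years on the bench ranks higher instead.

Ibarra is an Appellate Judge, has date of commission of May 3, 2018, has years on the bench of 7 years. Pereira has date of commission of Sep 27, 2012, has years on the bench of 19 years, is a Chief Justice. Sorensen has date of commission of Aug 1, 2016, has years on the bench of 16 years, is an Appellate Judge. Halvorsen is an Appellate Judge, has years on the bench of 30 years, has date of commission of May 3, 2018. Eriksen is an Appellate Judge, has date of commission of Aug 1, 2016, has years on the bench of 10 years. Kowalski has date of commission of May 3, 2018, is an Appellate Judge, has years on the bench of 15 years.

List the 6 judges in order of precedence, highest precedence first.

By office: Pereira (Chief Justice); then Halvorsen, Kowalski, Ibarra, Sorensen and Eriksen (Appellate Judge).
Among Halvorsen, Kowalski, Ibarra, Sorensen and Eriksen, by date of commission (later first): Halvorsen, Kowalski and Ibarra (May 3, 2018) before Sorensen and Eriksen (Aug 1, 2016).
Among Halvorsen, Kowalski and Ibarra, by years on the bench (higher first): Halvorsen (30 years) before Kowalski (15 years) before Ibarra (7 years).
Among Sorensen and Eriksen, by years on the bench (higher first): Sorensen (16 years) before Eriksen (10 years).
Full order: Pereira, Halvorsen, Kowalski, Ibarra, Sorensen, Eriksen.

Pereira, Halvorsen, Kowalski, Ibarra, Sorensen, Eriksen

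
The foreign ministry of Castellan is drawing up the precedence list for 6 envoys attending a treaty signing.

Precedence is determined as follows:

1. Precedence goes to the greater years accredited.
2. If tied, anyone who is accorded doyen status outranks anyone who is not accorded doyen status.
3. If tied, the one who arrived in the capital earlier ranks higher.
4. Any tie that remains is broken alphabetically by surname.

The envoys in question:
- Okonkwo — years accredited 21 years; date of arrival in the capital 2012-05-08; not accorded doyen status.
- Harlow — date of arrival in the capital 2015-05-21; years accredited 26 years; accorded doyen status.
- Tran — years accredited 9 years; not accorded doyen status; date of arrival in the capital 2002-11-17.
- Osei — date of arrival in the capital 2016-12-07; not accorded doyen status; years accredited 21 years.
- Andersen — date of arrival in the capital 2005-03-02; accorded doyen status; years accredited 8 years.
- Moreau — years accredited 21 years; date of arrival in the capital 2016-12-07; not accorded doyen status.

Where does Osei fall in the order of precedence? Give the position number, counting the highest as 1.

By years accredited (higher first): Harlow (26 years); then Okonkwo, Moreau and Osei (each 21 years); then Tran (9 years); then Andersen (8 years).
Okonkwo, Moreau and Osei are each not accorded doyen status, so the next rule applies.
Among Okonkwo, Moreau and Osei, by date of arrival in the capital (earlier first): Okonkwo (2012-05-08) before Moreau and Osei (2016-12-07).
Among Moreau and Osei, alphabetically by surname: Moreau before Osei.
Order: Harlow, Okonkwo, Moreau, Osei, Tran, Andersen. So position 4.

4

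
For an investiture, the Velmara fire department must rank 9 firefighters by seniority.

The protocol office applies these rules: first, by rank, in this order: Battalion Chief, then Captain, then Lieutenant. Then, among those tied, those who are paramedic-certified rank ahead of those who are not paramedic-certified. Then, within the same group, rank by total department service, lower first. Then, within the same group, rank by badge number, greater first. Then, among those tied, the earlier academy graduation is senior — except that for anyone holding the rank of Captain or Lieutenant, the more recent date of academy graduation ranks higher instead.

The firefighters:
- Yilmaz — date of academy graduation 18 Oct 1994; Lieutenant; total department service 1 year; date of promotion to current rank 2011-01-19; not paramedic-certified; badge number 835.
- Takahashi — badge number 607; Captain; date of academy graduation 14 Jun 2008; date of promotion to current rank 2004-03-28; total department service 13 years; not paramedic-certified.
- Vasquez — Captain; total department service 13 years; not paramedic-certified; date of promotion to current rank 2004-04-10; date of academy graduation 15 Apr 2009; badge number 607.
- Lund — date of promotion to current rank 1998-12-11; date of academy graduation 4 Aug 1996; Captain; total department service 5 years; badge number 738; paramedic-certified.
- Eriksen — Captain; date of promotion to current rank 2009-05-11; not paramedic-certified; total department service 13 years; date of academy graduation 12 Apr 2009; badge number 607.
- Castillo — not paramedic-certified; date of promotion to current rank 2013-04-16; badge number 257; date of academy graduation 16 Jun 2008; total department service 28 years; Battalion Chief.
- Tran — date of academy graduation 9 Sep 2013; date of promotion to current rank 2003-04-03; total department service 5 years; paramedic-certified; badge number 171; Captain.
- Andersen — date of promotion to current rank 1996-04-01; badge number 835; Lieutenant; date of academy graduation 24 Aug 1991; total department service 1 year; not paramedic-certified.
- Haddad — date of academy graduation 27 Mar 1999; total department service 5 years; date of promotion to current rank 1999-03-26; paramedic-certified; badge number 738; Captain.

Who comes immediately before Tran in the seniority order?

By rank: Castillo (Battalion Chief); then Haddad, Lund, Tran, Vasquez, Eriksen and Takahashi (Captain); then Yilmaz and Andersen (Lieutenant).
Among Haddad, Lund, Tran, Vasquez, Eriksen and Takahashi, paramedic-certified before not paramedic-certified: Haddad, Lund and Tran (paramedic-certified) before Vasquez, Eriksen and Takahashi (not paramedic-certified).
Haddad, Lund and Tran all have total department service 5 years, so the next rule applies.
Among Haddad, Lund and Tran, by badge number (higher first): Haddad and Lund (738) before Tran (171).
Among Haddad and Lund, by date of academy graduation (later first) (reversed rule for this group): Haddad (27 Mar 1999) before Lund (4 Aug 1996).
Vasquez, Eriksen and Takahashi all have total department service 13 years, so the next rule applies.
Vasquez, Eriksen and Takahashi all have badge number 607, so the next rule applies.
Among Vasquez, Eriksen and Takahashi, by date of academy graduation (later first) (reversed rule for this group): Vasquez (15 Apr 2009) before Eriksen (12 Apr 2009) before Takahashi (14 Jun 2008).
Yilmaz and Andersen are each not paramedic-certified, so the next rule applies.
Yilmaz and Andersen both have total department service 1 year, so the next rule applies.
Yilmaz and Andersen both have badge number 835, so the next rule applies.
Among Yilmaz and Andersen, by date of academy graduation (later first) (reversed rule for this group): Yilmaz (18 Oct 1994) before Andersen (24 Aug 1991).
Order: Castillo, Haddad, Lund, Tran, Vasquez, Eriksen, Takahashi, Yilmaz, Andersen.

Lund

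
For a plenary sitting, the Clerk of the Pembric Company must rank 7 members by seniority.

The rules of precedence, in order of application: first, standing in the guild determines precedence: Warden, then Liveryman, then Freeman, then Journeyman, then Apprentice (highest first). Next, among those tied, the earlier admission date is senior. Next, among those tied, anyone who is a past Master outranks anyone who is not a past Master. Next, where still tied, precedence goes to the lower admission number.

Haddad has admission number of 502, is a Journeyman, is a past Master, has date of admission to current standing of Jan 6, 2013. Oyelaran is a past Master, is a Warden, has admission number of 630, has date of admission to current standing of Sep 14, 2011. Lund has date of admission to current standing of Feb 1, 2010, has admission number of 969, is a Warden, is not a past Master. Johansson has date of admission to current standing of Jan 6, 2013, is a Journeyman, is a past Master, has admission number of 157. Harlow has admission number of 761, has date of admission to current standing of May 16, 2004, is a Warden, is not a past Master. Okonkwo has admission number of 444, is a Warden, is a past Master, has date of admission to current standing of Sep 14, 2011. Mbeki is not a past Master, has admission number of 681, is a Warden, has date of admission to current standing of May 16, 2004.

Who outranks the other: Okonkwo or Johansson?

By standing in the guild: Mbeki, Harlow, Lund, Okonkwo and Oyelaran (Warden); then Johansson and Haddad (Journeyman).
Among Mbeki, Harlow, Lund, Okonkwo and Oyelaran, by date of admission to current standing (earlier first): Mbeki and Harlow (May 16, 2004) before Lund (Feb 1, 2010) before Okonkwo and Oyelaran (Sep 14, 2011).
Mbeki and Harlow are each not a past Master, so the next rule applies.
Among Mbeki and Harlow, by admission number (lower first): Mbeki (681) before Harlow (761).
Okonkwo and Oyelaran are each a past Master, so the next rule applies.
Among Okonkwo and Oyelaran, by admission number (lower first): Okonkwo (444) before Oyelaran (630).
Johansson and Haddad both have date of admission to current standing Jan 6, 2013, so the next rule applies.
Johansson and Haddad are each a past Master, so the next rule applies.
Among Johansson and Haddad, by admission number (lower first): Johansson (157) before Haddad (502).
So Okonkwo takes precedence.

Okonkwo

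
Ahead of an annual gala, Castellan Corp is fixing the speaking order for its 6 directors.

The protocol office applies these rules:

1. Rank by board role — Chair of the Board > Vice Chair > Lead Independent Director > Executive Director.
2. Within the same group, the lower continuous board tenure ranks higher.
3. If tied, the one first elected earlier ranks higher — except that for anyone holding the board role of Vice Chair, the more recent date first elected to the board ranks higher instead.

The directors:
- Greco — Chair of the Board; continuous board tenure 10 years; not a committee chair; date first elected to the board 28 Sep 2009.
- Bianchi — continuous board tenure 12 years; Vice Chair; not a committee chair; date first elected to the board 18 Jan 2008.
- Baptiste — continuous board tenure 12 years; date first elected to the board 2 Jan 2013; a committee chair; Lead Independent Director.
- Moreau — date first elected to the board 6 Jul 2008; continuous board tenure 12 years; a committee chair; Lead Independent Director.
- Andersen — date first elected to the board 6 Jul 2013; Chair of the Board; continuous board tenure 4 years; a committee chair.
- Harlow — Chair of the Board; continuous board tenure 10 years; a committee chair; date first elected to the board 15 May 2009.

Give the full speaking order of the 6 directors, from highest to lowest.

Andersen, Harlow, Greco, Bianchi, Moreau, Baptiste

By board role: Andersen, Harlow and Greco (Chair of the Board); then Bianchi (Vice Chair); then Moreau and Baptiste (Lead Independent Director).
Among Andersen, Harlow and Greco, by continuous board tenure (lower first): Andersen (4 years) before Harlow and Greco (10 years).
Among Harlow and Greco, by date first elected to the board (earlier first): Harlow (15 May 2009) before Greco (28 Sep 2009).
Moreau and Baptiste both have continuous board tenure 12 years, so the next rule applies.
Among Moreau and Baptiste, by date first elected to the board (earlier first): Moreau (6 Jul 2008) before Baptiste (2 Jan 2013).
Full order: Andersen, Harlow, Greco, Bianchi, Moreau, Baptiste.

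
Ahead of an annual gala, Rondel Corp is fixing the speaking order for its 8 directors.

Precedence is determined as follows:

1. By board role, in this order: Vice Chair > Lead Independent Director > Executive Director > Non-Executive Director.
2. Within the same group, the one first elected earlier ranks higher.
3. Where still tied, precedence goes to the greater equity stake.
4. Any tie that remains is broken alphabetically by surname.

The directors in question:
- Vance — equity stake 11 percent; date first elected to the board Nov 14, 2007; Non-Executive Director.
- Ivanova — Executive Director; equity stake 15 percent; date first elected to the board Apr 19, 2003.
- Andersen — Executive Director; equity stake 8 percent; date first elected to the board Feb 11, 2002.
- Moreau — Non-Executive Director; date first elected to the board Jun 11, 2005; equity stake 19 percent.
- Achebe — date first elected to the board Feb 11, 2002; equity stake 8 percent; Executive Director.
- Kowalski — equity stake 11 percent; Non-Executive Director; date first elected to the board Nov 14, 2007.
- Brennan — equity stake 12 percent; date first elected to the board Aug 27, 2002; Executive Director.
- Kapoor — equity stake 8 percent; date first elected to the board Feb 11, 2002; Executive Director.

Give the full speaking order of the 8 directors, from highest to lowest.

By board role: Achebe, Andersen, Kapoor, Brennan and Ivanova (Executive Director); then Moreau, Kowalski and Vance (Non-Executive Director).
Among Achebe, Andersen, Kapoor, Brennan and Ivanova, by date first elected to the board (earlier first): Achebe, Andersen and Kapoor (Feb 11, 2002) before Brennan (Aug 27, 2002) before Ivanova (Apr 19, 2003).
Achebe, Andersen and Kapoor all have equity stake 8 percent, so the next rule applies.
Among Achebe, Andersen and Kapoor, alphabetically by surname: Achebe before Andersen before Kapoor.
Among Moreau, Kowalski and Vance, by date first elected to the board (earlier first): Moreau (Jun 11, 2005) before Kowalski and Vance (Nov 14, 2007).
Kowalski and Vance both have equity stake 11 percent, so the next rule applies.
Among Kowalski and Vance, alphabetically by surname: Kowalski before Vance.
Full order: Achebe, Andersen, Kapoor, Brennan, Ivanova, Moreau, Kowalski, Vance.

Achebe, Andersen, Kapoor, Brennan, Ivanova, Moreau, Kowalski, Vance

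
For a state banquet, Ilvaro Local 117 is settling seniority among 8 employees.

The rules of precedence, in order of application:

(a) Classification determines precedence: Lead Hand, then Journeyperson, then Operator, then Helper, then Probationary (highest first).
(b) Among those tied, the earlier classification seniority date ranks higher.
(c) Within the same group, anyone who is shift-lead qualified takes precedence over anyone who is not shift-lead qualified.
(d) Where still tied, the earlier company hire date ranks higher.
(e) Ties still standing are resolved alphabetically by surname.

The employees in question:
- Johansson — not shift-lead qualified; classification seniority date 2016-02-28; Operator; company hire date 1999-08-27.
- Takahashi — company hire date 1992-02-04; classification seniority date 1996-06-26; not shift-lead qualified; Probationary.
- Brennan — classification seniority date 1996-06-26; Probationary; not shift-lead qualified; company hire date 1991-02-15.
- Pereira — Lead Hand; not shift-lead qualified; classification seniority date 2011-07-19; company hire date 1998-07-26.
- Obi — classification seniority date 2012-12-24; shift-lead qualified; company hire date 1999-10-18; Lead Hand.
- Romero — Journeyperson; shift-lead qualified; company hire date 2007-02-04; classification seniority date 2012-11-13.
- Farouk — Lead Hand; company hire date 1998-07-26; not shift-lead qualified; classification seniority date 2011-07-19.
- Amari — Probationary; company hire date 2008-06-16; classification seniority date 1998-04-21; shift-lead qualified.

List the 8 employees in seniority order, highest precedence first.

By classification: Farouk, Pereira and Obi (Lead Hand); then Romero (Journeyperson); then Johansson (Operator); then Brennan, Takahashi and Amari (Probationary).
Among Farouk, Pereira and Obi, by classification seniority date (earlier first): Farouk and Pereira (2011-07-19) before Obi (2012-12-24).
Farouk and Pereira are each not shift-lead qualified, so the next rule applies.
Farouk and Pereira both have company hire date 1998-07-26, so the next rule applies.
Among Farouk and Pereira, alphabetically by surname: Farouk before Pereira.
Among Brennan, Takahashi and Amari, by classification seniority date (earlier first): Brennan and Takahashi (1996-06-26) before Amari (1998-04-21).
Brennan and Takahashi are each not shift-lead qualified, so the next rule applies.
Among Brennan and Takahashi, by company hire date (earlier first): Brennan (1991-02-15) before Takahashi (1992-02-04).
Full order: Farouk, Pereira, Obi, Romero, Johansson, Brennan, Takahashi, Amari.

Farouk, Pereira, Obi, Romero, Johansson, Brennan, Takahashi, Amari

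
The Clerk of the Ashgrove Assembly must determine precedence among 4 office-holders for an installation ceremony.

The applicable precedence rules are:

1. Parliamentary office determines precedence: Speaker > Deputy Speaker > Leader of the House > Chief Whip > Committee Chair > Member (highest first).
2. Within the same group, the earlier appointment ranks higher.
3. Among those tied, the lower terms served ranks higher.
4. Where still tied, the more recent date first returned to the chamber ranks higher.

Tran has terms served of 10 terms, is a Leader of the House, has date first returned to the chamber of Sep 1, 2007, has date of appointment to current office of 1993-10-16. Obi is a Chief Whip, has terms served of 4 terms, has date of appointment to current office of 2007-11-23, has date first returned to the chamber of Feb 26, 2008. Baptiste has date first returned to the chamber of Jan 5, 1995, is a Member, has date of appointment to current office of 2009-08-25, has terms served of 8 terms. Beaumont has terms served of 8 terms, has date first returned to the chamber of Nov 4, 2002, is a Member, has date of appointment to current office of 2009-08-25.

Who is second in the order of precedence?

Obi

By parliamentary office: Tran (Leader of the House); then Obi (Chief Whip); then Beaumont and Baptiste (Member).
Beaumont and Baptiste both have date of appointment to current office 2009-08-25, so the next rule applies.
Beaumont and Baptiste both have terms served 8 terms, so the next rule applies.
Among Beaumont and Baptiste, by date first returned to the chamber (later first): Beaumont (Nov 4, 2002) before Baptiste (Jan 5, 1995).
Order: Tran, Obi, Beaumont, Baptiste.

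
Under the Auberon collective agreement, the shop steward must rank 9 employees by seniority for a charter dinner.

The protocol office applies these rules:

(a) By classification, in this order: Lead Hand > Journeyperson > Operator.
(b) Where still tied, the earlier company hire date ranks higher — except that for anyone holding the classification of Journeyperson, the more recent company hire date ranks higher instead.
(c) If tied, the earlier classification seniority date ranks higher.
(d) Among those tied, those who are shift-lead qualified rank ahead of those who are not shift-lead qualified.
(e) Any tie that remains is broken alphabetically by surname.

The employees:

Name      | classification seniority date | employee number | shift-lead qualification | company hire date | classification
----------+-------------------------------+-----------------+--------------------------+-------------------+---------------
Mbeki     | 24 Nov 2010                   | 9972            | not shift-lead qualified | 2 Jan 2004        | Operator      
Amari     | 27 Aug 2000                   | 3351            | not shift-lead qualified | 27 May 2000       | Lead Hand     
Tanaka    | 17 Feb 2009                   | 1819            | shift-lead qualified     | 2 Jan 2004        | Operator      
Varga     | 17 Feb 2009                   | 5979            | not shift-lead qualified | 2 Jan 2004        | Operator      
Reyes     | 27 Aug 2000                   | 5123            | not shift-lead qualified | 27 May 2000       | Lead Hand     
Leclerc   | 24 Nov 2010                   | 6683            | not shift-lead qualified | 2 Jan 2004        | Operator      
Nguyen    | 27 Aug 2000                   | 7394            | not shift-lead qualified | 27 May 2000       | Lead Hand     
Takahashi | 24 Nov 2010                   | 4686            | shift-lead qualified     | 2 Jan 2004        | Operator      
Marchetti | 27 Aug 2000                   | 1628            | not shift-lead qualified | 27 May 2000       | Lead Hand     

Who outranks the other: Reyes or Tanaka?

By classification: Amari, Marchetti, Nguyen and Reyes (Lead Hand); then Tanaka, Varga, Takahashi, Leclerc and Mbeki (Operator).
Amari, Marchetti, Nguyen and Reyes all have company hire date 27 May 2000, so the next rule applies.
Amari, Marchetti, Nguyen and Reyes all have classification seniority date 27 Aug 2000, so the next rule applies.
Amari, Marchetti, Nguyen and Reyes are each not shift-lead qualified, so the next rule applies.
Among Amari, Marchetti, Nguyen and Reyes, alphabetically by surname: Amari before Marchetti before Nguyen before Reyes.
Tanaka, Varga, Takahashi, Leclerc and Mbeki all have company hire date 2 Jan 2004, so the next rule applies.
Among Tanaka, Varga, Takahashi, Leclerc and Mbeki, by classification seniority date (earlier first): Tanaka and Varga (17 Feb 2009) before Takahashi, Leclerc and Mbeki (24 Nov 2010).
Among Tanaka and Varga, shift-lead qualified before not shift-lead qualified: Tanaka (shift-lead qualified) before Varga (not shift-lead qualified).
Among Takahashi, Leclerc and Mbeki, shift-lead qualified before not shift-lead qualified: Takahashi (shift-lead qualified) before Leclerc and Mbeki (not shift-lead qualified).
Among Leclerc and Mbeki, alphabetically by surname: Leclerc before Mbeki.
So Reyes takes precedence.

Reyes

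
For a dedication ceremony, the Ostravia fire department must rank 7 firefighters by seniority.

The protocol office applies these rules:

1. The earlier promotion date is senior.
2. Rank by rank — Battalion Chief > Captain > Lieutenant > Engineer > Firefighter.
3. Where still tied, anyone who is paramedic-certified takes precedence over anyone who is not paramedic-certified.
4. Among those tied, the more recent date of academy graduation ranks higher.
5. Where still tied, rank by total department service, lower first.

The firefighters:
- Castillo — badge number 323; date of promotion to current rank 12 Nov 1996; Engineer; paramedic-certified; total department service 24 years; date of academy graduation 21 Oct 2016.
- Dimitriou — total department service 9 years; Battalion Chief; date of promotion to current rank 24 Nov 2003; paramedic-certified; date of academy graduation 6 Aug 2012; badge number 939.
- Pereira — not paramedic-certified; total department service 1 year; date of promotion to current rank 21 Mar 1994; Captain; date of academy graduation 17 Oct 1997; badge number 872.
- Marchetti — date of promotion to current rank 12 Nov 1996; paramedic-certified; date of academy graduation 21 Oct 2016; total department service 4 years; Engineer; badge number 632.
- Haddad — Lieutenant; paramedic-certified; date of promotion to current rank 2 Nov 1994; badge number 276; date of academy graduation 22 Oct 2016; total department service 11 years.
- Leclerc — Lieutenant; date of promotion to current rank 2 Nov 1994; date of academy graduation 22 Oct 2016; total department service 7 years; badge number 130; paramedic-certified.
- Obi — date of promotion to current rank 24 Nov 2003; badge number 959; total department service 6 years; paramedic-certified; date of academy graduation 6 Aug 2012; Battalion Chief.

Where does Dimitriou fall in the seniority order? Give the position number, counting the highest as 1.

7

By date of promotion to current rank (earlier first): Pereira (21 Mar 1994); then Leclerc and Haddad (both 2 Nov 1994); then Marchetti and Castillo (both 12 Nov 1996); then Obi and Dimitriou (both 24 Nov 2003).
Leclerc and Haddad are each Lieutenant, so the next rule applies.
Leclerc and Haddad are each paramedic-certified, so the next rule applies.
Leclerc and Haddad both have date of academy graduation 22 Oct 2016, so the next rule applies.
Among Leclerc and Haddad, by total department service (lower first): Leclerc (7 years) before Haddad (11 years).
Marchetti and Castillo are each Engineer, so the next rule applies.
Marchetti and Castillo are each paramedic-certified, so the next rule applies.
Marchetti and Castillo both have date of academy graduation 21 Oct 2016, so the next rule applies.
Among Marchetti and Castillo, by total department service (lower first): Marchetti (4 years) before Castillo (24 years).
Obi and Dimitriou are each Battalion Chief, so the next rule applies.
Obi and Dimitriou are each paramedic-certified, so the next rule applies.
Obi and Dimitriou both have date of academy graduation 6 Aug 2012, so the next rule applies.
Among Obi and Dimitriou, by total department service (lower first): Obi (6 years) before Dimitriou (9 years).
Order: Pereira, Leclerc, Haddad, Marchetti, Castillo, Obi, Dimitriou. So position 7.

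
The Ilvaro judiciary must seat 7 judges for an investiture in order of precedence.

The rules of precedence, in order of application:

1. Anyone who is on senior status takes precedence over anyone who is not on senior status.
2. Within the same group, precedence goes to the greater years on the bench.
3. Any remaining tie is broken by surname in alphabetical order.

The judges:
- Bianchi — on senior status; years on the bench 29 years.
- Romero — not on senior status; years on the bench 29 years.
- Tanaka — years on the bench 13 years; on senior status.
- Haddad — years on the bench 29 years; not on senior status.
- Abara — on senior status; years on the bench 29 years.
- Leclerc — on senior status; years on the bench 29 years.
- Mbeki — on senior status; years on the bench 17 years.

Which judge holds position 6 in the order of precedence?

Haddad

By the first rule: Abara, Bianchi, Leclerc, Mbeki and Tanaka (each on senior status); then Haddad and Romero (both not on senior status).
Among Abara, Bianchi, Leclerc, Mbeki and Tanaka, by years on the bench (higher first): Abara, Bianchi and Leclerc (29 years) before Mbeki (17 years) before Tanaka (13 years).
Among Abara, Bianchi and Leclerc, alphabetically by surname: Abara before Bianchi before Leclerc.
Haddad and Romero both have years on the bench 29 years, so the next rule applies.
Among Haddad and Romero, alphabetically by surname: Haddad before Romero.
Order: Abara, Bianchi, Leclerc, Mbeki, Tanaka, Haddad, Romero.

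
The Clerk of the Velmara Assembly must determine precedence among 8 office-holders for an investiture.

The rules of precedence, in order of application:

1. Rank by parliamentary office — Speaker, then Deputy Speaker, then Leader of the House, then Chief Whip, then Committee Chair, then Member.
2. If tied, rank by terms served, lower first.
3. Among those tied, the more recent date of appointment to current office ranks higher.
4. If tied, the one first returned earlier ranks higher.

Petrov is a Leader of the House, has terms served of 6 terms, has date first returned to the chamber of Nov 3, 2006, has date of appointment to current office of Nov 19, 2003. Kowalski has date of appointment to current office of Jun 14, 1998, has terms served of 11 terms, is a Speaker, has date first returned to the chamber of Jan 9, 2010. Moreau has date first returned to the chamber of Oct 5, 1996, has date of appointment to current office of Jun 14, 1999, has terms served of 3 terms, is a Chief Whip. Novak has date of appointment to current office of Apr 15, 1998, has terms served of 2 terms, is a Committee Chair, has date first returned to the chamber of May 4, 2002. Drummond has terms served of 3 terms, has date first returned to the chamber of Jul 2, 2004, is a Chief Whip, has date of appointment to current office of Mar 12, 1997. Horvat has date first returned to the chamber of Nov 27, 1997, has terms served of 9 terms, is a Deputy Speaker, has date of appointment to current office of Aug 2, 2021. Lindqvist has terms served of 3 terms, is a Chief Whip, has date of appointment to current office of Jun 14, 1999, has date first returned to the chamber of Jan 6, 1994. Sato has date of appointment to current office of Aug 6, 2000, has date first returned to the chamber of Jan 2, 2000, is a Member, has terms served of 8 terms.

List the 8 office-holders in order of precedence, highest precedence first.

Kowalski, Horvat, Petrov, Lindqvist, Moreau, Drummond, Novak, Sato

By parliamentary office: Kowalski (Speaker); then Horvat (Deputy Speaker); then Petrov (Leader of the House); then Lindqvist, Moreau and Drummond (Chief Whip); then Novak (Committee Chair); then Sato (Member).
Lindqvist, Moreau and Drummond all have terms served 3 terms, so the next rule applies.
Among Lindqvist, Moreau and Drummond, by date of appointment to current office (later first): Lindqvist and Moreau (Jun 14, 1999) before Drummond (Mar 12, 1997).
Among Lindqvist and Moreau, by date first returned to the chamber (earlier first): Lindqvist (Jan 6, 1994) before Moreau (Oct 5, 1996).
Full order: Kowalski, Horvat, Petrov, Lindqvist, Moreau, Drummond, Novak, Sato.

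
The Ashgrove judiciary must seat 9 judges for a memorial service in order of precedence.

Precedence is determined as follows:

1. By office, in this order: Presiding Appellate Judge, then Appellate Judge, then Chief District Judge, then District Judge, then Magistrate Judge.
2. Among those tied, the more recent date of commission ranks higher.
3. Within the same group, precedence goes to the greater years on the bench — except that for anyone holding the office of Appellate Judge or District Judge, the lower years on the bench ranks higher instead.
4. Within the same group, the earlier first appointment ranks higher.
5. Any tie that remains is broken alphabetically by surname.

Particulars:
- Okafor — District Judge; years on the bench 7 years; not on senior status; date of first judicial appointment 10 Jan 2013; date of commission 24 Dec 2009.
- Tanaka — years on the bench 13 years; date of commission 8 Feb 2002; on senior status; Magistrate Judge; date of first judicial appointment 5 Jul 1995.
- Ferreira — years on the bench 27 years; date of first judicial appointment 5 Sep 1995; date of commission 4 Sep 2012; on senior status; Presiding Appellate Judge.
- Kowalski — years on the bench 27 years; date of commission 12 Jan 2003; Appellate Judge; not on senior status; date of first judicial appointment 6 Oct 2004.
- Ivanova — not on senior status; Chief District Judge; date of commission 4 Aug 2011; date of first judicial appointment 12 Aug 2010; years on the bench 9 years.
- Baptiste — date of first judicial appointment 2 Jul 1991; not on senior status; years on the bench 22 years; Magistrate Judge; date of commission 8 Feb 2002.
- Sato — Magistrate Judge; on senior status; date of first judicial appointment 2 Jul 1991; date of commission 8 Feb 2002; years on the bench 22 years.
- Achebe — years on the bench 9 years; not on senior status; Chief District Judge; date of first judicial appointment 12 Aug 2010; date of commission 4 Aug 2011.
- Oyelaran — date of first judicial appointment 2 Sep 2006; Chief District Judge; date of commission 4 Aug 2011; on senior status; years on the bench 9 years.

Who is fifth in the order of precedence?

Ivanova

By office: Ferreira (Presiding Appellate Judge); then Kowalski (Appellate Judge); then Oyelaran, Achebe and Ivanova (Chief District Judge); then Okafor (District Judge); then Baptiste, Sato and Tanaka (Magistrate Judge).
Oyelaran, Achebe and Ivanova all have date of commission 4 Aug 2011, so the next rule applies.
Oyelaran, Achebe and Ivanova all have years on the bench 9 years, so the next rule applies.
Among Oyelaran, Achebe and Ivanova, by date of first judicial appointment (earlier first): Oyelaran (2 Sep 2006) before Achebe and Ivanova (12 Aug 2010).
Among Achebe and Ivanova, alphabetically by surname: Achebe before Ivanova.
Baptiste, Sato and Tanaka all have date of commission 8 Feb 2002, so the next rule applies.
Among Baptiste, Sato and Tanaka, by years on the bench (higher first): Baptiste and Sato (22 years) before Tanaka (13 years).
Baptiste and Sato both have date of first judicial appointment 2 Jul 1991, so the next rule applies.
Among Baptiste and Sato, alphabetically by surname: Baptiste before Sato.
Order: Ferreira, Kowalski, Oyelaran, Achebe, Ivanova, Okafor, Baptiste, Sato, Tanaka.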